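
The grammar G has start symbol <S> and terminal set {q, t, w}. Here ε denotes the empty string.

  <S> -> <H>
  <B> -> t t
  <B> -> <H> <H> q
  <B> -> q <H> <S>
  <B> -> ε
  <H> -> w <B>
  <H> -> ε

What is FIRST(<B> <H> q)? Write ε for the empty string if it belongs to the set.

FIRST(<H>): from <H>->w <B> we get {w}; from <H>->ε we get {ε}. So FIRST(<H>) = {ε, w}.
FIRST(<S>): from <S>-><H> we get {ε, w}. So FIRST(<S>) = {ε, w}.
FIRST(<B>): from <B>->t t we get {t}; from <B>-><H> <H> q we get {q, w}; from <B>->q <H> <S> we get {q}; from <B>->ε we get {ε}. So FIRST(<B>) = {ε, q, t, w}.
FIRST(<B> <H> q): take FIRST of each symbol in turn, carrying on past any symbol whose FIRST contains ε; result {q, t, w}.

{q, t, w}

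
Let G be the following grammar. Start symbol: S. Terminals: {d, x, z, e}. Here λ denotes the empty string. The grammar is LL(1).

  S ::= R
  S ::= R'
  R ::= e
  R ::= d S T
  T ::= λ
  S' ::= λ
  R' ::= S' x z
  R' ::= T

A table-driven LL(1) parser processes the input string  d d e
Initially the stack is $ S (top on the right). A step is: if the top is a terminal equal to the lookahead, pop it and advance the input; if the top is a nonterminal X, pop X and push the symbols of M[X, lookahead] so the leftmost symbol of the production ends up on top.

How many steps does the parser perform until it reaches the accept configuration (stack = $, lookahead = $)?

11

step 1: stack=$ S  input=d d e $  — expand S ::= R
step 2: stack=$ R  input=d d e $  — expand R ::= d S T
step 3: stack=$ T S d  input=d d e $  — match d
step 4: stack=$ T S  input=d e $  — expand S ::= R
step 5: stack=$ T R  input=d e $  — expand R ::= d S T
step 6: stack=$ T T S d  input=d e $  — match d
step 7: stack=$ T T S  input=e $  — expand S ::= R
step 8: stack=$ T T R  input=e $  — expand R ::= e
step 9: stack=$ T T e  input=e $  — match e
step 10: stack=$ T T  input=$  — expand T ::= λ
step 11: stack=$ T  input=$  — expand T ::= λ
Accept reached after 11 steps.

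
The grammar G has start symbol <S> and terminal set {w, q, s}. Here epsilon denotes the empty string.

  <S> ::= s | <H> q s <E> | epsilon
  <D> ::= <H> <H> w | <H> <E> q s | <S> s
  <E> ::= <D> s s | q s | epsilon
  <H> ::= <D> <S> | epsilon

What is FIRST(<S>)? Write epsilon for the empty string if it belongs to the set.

FIRST(<S>): from <S>::=s we get {s}; from <S>::=<H> q s <E> we get {q, s, w}; from <S>::=epsilon we get {epsilon}. So FIRST(<S>) = {epsilon, q, s, w}.
FIRST(<D>): from <D>::=<H> <H> w we get {q, s, w}; from <D>::=<H> <E> q s we get {q, s, w}; from <D>::=<S> s we get {q, s, w}. So FIRST(<D>) = {q, s, w}.
FIRST(<E>): from <E>::=<D> s s we get {q, s, w}; from <E>::=q s we get {q}; from <E>::=epsilon we get {epsilon}. So FIRST(<E>) = {epsilon, q, s, w}.
FIRST(<H>): from <H>::=<D> <S> we get {q, s, w}; from <H>::=epsilon we get {epsilon}. So FIRST(<H>) = {epsilon, q, s, w}.

{epsilon, q, s, w}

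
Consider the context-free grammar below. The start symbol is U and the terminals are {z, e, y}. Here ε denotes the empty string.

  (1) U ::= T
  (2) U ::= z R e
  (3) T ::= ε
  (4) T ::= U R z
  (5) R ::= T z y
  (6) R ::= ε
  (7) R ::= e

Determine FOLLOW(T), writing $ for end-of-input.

FIRST(U): from U::=T we get {ε, e, z}; from U::=z R e we get {z}. So FIRST(U) = {ε, e, z}.
FIRST(T): from T::=ε we get {ε}; from T::=U R z we get {e, z}. So FIRST(T) = {ε, e, z}.
FIRST(R): from R::=T z y we get {e, z}; from R::=ε we get {ε}; from R::=e we get {e}. So FIRST(R) = {ε, e, z}.
FOLLOW(U) includes $ since U is the start symbol.
FOLLOW(U): in T::=U R z, U is followed by R z with FIRST {e, z}. Thus FOLLOW(U) = {$, e, z}.
FOLLOW(T): in U::=T, the suffix after T is empty, so FOLLOW(T) ⊇ FOLLOW(U) = {$, e, z}; in R::=T z y, T is followed by z y with FIRST {z}. Thus FOLLOW(T) = {$, e, z}.
FOLLOW(R): in U::=z R e, R is followed by e with FIRST {e}; in T::=U R z, R is followed by z with FIRST {z}. Thus FOLLOW(R) = {e, z}.

{$, e, z}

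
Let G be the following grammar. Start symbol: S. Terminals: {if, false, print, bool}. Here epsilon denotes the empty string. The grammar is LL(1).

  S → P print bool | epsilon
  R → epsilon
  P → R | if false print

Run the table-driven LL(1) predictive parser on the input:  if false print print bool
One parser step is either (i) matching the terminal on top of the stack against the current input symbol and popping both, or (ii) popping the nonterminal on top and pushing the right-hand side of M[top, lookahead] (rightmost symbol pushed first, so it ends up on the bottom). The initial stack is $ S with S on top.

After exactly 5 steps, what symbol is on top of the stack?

print

     Stack                        Input                        Action
  1  $ S                          if false print print bool $  expand S → P print bool
  2  $ bool print P               if false print print bool $  expand P → if false print
  3  $ bool print print false if  if false print print bool $  match if
  4  $ bool print print false     false print print bool $     match false
  5  $ bool print print           print print bool $           match print
Stack after step 5: $ bool print (top = print).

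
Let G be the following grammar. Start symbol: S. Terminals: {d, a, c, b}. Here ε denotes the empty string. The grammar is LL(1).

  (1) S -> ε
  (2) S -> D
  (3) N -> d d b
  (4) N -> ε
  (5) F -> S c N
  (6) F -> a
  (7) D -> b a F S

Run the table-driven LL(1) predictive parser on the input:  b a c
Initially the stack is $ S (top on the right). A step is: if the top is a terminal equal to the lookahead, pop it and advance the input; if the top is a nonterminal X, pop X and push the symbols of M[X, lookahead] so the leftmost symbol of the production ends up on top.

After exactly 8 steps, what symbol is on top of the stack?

S

     Stack      Input    Action
  1  $ S        b a c $  expand S -> D
  2  $ D        b a c $  expand D -> b a F S
  3  $ S F a b  b a c $  match b
  4  $ S F a    a c $    match a
  5  $ S F      c $      expand F -> S c N
  6  $ S N c S  c $      expand S -> ε
  7  $ S N c    c $      match c
  8  $ S N      $        expand N -> ε
Stack after step 8: $ S (top = S).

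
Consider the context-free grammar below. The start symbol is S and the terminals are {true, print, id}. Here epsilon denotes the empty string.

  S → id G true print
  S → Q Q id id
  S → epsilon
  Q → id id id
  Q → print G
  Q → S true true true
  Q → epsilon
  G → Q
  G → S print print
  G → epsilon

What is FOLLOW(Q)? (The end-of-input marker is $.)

FIRST(S) = {epsilon, id, print, true}  (via Q Q id id)
FIRST(Q) = {epsilon, id, print, true}  (via S true true true)
FIRST(G) = {epsilon, id, print, true}  (via Q, S print print)
FOLLOW(S) includes $ since S is the start symbol.
FOLLOW(S): in Q→S true true true, S is followed by true true true with FIRST {true}; in G→S print print, S is followed by print print with FIRST {print}. Thus FOLLOW(S) = {$, print, true}.
FOLLOW(Q): in S→Q Q id id (occurrence 1), Q is followed by Q id id with FIRST {id, print, true}; in S→Q Q id id (occurrence 2), Q is followed by id id with FIRST {id}; in G→Q, the suffix after Q is empty, so FOLLOW(Q) ⊇ FOLLOW(G) = {id, print, true}. Thus FOLLOW(Q) = {id, print, true}.
FOLLOW(G): in S→id G true print, G is followed by true print with FIRST {true}; in Q→print G, the suffix after G is empty, so FOLLOW(G) ⊇ FOLLOW(Q) = {id, print, true}. Thus FOLLOW(G) = {id, print, true}.

{id, print, true}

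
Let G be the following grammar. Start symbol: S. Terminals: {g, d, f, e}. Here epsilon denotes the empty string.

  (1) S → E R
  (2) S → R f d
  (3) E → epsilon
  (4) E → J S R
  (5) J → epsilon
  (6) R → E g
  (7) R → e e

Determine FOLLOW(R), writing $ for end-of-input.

FIRST(J) = {epsilon}
FIRST(S) = {e, g}  (via E R, R f d)
FIRST(E) = {epsilon, e, g}  (via J S R)
FIRST(R) = {e, g}  (via E g)
FOLLOW(S) includes $ since S is the start symbol.
FOLLOW(S): in E→J S R, S is followed by R with FIRST {e, g}. Thus FOLLOW(S) = {$, e, g}.
FOLLOW(E): in S→E R, E is followed by R with FIRST {e, g}; in R→E g, E is followed by g with FIRST {g}. Thus FOLLOW(E) = {e, g}.
FOLLOW(J): in E→J S R, J is followed by S R with FIRST {e, g}. Thus FOLLOW(J) = {e, g}.
FOLLOW(R): in S→E R, the suffix after R is empty, so FOLLOW(R) ⊇ FOLLOW(S) = {$, e, g}; in S→R f d, R is followed by f d with FIRST {f}; in E→J S R, the suffix after R is empty, so FOLLOW(R) ⊇ FOLLOW(E) = {e, g}. Thus FOLLOW(R) = {$, e, f, g}.

{$, e, f, g}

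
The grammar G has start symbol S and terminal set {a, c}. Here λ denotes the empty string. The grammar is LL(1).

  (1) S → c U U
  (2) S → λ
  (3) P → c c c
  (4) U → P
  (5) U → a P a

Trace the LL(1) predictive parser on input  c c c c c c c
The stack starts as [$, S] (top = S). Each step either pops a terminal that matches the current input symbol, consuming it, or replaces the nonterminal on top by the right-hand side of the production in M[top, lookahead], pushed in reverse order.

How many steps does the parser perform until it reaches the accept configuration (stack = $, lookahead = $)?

12

step 1: stack=$ S  input=c c c c c c c $  — expand S → c U U
step 2: stack=$ U U c  input=c c c c c c c $  — match c
step 3: stack=$ U U  input=c c c c c c $  — expand U → P
step 4: stack=$ U P  input=c c c c c c $  — expand P → c c c
step 5: stack=$ U c c c  input=c c c c c c $  — match c
step 6: stack=$ U c c  input=c c c c c $  — match c
step 7: stack=$ U c  input=c c c c $  — match c
step 8: stack=$ U  input=c c c $  — expand U → P
step 9: stack=$ P  input=c c c $  — expand P → c c c
step 10: stack=$ c c c  input=c c c $  — match c
step 11: stack=$ c c  input=c c $  — match c
step 12: stack=$ c  input=c $  — match c
Accept reached after 12 steps.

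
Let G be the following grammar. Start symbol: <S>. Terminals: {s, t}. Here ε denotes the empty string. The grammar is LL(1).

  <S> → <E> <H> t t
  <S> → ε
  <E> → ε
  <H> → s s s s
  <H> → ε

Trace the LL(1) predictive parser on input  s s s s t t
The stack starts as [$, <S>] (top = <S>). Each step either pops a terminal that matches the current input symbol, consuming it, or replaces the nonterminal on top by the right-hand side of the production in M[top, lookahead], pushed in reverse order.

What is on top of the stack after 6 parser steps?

     Stack          Input          Action
  1  $ <S>          s s s s t t $  expand <S> → <E> <H> t t
  2  $ t t <H> <E>  s s s s t t $  expand <E> → ε
  3  $ t t <H>      s s s s t t $  expand <H> → s s s s
  4  $ t t s s s s  s s s s t t $  match s
  5  $ t t s s s    s s s t t $    match s
  6  $ t t s s      s s t t $      match s
Stack after step 6: $ t t s (top = s).

s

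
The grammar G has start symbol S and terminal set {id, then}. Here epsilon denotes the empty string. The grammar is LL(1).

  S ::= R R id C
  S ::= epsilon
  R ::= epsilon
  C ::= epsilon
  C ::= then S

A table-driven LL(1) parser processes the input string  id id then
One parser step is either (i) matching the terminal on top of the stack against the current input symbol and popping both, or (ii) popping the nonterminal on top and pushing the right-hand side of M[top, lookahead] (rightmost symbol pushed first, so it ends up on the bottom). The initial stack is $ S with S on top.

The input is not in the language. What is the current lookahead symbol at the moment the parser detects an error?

     Stack       Input         Action
  1  $ S         id id then $  expand S ::= R R id C
  2  $ C id R R  id id then $  expand R ::= epsilon
  3  $ C id R    id id then $  expand R ::= epsilon
  4  $ C id      id id then $  match id
  5  $ C         id then $     error: M[C, id] is empty

id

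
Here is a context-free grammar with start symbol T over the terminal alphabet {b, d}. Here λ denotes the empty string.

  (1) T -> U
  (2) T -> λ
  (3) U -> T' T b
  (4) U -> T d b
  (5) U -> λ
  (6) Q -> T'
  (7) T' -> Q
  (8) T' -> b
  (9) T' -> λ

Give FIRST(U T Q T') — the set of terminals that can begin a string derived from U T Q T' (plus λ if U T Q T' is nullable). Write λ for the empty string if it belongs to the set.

FIRST(T): from T->U we get {λ, b, d}; from T->λ we get {λ}. So FIRST(T) = {λ, b, d}.
FIRST(U): from U->T' T b we get {b, d}; from U->T d b we get {b, d}; from U->λ we get {λ}. So FIRST(U) = {λ, b, d}.
FIRST(Q): from Q->T' we get {λ, b}. So FIRST(Q) = {λ, b}.
FIRST(T'): from T'->Q we get {λ, b}; from T'->b we get {b}; from T'->λ we get {λ}. So FIRST(T') = {λ, b}.
FIRST(U T Q T'): take FIRST of each symbol in turn, carrying on past any symbol whose FIRST contains λ; result {λ, b, d}.

{λ, b, d}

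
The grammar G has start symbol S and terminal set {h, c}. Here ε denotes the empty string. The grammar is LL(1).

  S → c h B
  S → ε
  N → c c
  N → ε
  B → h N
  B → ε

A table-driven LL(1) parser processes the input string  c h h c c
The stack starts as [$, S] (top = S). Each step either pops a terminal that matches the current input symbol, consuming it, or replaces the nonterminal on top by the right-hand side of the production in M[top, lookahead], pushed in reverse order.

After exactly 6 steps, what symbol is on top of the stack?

c

step 1: stack=$ S  input=c h h c c $  — expand S → c h B
step 2: stack=$ B h c  input=c h h c c $  — match c
step 3: stack=$ B h  input=h h c c $  — match h
step 4: stack=$ B  input=h c c $  — expand B → h N
step 5: stack=$ N h  input=h c c $  — match h
step 6: stack=$ N  input=c c $  — expand N → c c
Stack after step 6: $ c c (top = c).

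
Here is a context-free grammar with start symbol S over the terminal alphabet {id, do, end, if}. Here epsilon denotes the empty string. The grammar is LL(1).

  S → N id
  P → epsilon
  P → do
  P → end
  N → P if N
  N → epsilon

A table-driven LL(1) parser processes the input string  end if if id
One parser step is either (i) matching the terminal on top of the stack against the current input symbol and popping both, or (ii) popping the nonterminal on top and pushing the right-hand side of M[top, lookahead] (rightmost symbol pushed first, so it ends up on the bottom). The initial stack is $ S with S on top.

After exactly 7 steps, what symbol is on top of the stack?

     Stack          Input           Action
  1  $ S            end if if id $  expand S → N id
  2  $ id N         end if if id $  expand N → P if N
  3  $ id N if P    end if if id $  expand P → end
  4  $ id N if end  end if if id $  match end
  5  $ id N if      if if id $      match if
  6  $ id N         if id $         expand N → P if N
  7  $ id N if P    if id $         expand P → epsilon
Stack after step 7: $ id N if (top = if).

if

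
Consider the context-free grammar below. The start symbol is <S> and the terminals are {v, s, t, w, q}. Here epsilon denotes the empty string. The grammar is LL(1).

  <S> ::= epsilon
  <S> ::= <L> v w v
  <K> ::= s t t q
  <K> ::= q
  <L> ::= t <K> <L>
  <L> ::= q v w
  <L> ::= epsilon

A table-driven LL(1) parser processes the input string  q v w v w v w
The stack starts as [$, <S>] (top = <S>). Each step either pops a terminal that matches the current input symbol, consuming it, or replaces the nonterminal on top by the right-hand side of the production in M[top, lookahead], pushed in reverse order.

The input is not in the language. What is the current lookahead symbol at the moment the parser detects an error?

step 1: stack=$ <S>  input=q v w v w v w $  — expand <S> ::= <L> v w v
step 2: stack=$ v w v <L>  input=q v w v w v w $  — expand <L> ::= q v w
step 3: stack=$ v w v w v q  input=q v w v w v w $  — match q
step 4: stack=$ v w v w v  input=v w v w v w $  — match v
step 5: stack=$ v w v w  input=w v w v w $  — match w
step 6: stack=$ v w v  input=v w v w $  — match v
step 7: stack=$ v w  input=w v w $  — match w
step 8: stack=$ v  input=v w $  — match v
step 9: stack=$  input=w $  — error: stack empty but input remains

w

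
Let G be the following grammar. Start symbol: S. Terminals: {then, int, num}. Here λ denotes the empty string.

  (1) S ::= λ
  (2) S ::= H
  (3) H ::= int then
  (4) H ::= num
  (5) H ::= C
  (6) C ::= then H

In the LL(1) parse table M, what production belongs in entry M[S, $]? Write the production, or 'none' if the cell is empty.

FIRST(C) = {then}
FIRST(H) = {int, num, then}  (via C)
FIRST(S) = {λ, int, num, then}  (via H)
FOLLOW(S) includes $ since S is the start symbol.
FOLLOW(S): S appears on no right-hand side. Thus FOLLOW(S) = {$}.
For S ::= λ: FIRST(λ) = {λ}, so it goes in M[S, t] for t ∈ {}; since λ ∈ FIRST, also for every t ∈ FOLLOW(S) = {$}.
For S ::= H: FIRST(H) = {int, num, then}, so it goes in M[S, t] for t ∈ {int, num, then}.

S ::= λ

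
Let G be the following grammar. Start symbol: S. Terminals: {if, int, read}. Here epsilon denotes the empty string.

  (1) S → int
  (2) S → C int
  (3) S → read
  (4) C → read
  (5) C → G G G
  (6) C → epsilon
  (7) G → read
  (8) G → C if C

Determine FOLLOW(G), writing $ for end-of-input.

{if, int, read}

FIRST(S): from S→int we get {int}; from S→C int we get {if, int, read}; from S→read we get {read}. So FIRST(S) = {if, int, read}.
FIRST(C): from C→read we get {read}; from C→G G G we get {if, read}; from C→epsilon we get {epsilon}. So FIRST(C) = {epsilon, if, read}.
FIRST(G): from G→read we get {read}; from G→C if C we get {if, read}. So FIRST(G) = {if, read}.
FOLLOW(S) includes $ since S is the start symbol.
FOLLOW(S): S appears on no right-hand side. Thus FOLLOW(S) = {$}.
FOLLOW(C): in S→C int, C is followed by int with FIRST {int}; in G→C if C (occurrence 1), C is followed by if C with FIRST {if}; in G→C if C (occurrence 2), the suffix after C is empty, so FOLLOW(C) ⊇ FOLLOW(G) = {if, int, read}. Thus FOLLOW(C) = {if, int, read}.
FOLLOW(G): in C→G G G (occurrence 1), G is followed by G G with FIRST {if, read}; in C→G G G (occurrence 2), G is followed by G with FIRST {if, read}; in C→G G G (occurrence 3), the suffix after G is empty, so FOLLOW(G) ⊇ FOLLOW(C) = {if, int, read}. Thus FOLLOW(G) = {if, int, read}.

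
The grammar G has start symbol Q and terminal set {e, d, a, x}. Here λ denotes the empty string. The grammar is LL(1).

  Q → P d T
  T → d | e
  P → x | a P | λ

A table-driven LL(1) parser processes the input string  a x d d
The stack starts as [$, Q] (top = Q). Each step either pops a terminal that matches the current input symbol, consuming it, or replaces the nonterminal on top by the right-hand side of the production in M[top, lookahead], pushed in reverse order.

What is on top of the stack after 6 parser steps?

step 1: stack=$ Q  input=a x d d $  — expand Q → P d T
step 2: stack=$ T d P  input=a x d d $  — expand P → a P
step 3: stack=$ T d P a  input=a x d d $  — match a
step 4: stack=$ T d P  input=x d d $  — expand P → x
step 5: stack=$ T d x  input=x d d $  — match x
step 6: stack=$ T d  input=d d $  — match d
Stack after step 6: $ T (top = T).

T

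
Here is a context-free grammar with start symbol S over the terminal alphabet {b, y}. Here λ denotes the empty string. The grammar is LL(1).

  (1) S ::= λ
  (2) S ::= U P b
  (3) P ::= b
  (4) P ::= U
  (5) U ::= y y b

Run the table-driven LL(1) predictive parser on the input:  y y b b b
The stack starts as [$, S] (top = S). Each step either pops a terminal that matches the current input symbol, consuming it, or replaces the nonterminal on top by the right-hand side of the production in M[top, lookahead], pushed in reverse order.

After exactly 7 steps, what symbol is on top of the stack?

step 1: stack=$ S  input=y y b b b $  — expand S ::= U P b
step 2: stack=$ b P U  input=y y b b b $  — expand U ::= y y b
step 3: stack=$ b P b y y  input=y y b b b $  — match y
step 4: stack=$ b P b y  input=y b b b $  — match y
step 5: stack=$ b P b  input=b b b $  — match b
step 6: stack=$ b P  input=b b $  — expand P ::= b
step 7: stack=$ b b  input=b b $  — match b
Stack after step 7: $ b (top = b).

b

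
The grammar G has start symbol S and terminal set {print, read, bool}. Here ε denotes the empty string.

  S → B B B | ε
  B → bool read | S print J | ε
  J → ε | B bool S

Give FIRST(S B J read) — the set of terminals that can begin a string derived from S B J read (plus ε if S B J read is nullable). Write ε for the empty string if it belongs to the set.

{bool, print, read}

FIRST(S) = {ε, bool, print}  (via B B B)
FIRST(B) = {ε, bool, print}  (via S print J)
FIRST(J) = {ε, bool, print}  (via B bool S)
FIRST(S B J read): take FIRST of each symbol in turn, carrying on past any symbol whose FIRST contains ε; result {bool, print, read}.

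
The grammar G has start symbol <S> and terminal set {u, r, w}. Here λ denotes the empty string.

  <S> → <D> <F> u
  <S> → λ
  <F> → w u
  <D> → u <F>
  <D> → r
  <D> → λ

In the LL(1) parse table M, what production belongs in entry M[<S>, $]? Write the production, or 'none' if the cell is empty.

FIRST(<F>): from <F>→w u we get {w}. So FIRST(<F>) = {w}.
FIRST(<D>): from <D>→u <F> we get {u}; from <D>→r we get {r}; from <D>→λ we get {λ}. So FIRST(<D>) = {λ, r, u}.
FIRST(<S>): from <S>→<D> <F> u we get {r, u, w}; from <S>→λ we get {λ}. So FIRST(<S>) = {λ, r, u, w}.
FOLLOW(<S>) includes $ since <S> is the start symbol.
FOLLOW(<S>): <S> appears on no right-hand side. Thus FOLLOW(<S>) = {$}.
For <S> → <D> <F> u: FIRST(<D> <F> u) = {r, u, w}, so it goes in M[<S>, t] for t ∈ {r, u, w}.
For <S> → λ: FIRST(λ) = {λ}, so it goes in M[<S>, t] for t ∈ {}; since λ ∈ FIRST, also for every t ∈ FOLLOW(<S>) = {$}.

<S> → λ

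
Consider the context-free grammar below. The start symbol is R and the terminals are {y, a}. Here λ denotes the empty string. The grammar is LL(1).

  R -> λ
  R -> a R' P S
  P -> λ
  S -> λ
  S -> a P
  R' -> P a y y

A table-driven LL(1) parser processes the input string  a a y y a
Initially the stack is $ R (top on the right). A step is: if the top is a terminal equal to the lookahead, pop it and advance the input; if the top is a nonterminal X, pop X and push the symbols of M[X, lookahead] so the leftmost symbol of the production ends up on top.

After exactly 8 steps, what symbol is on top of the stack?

S

     Stack          Input        Action
  1  $ R            a a y y a $  expand R -> a R' P S
  2  $ S P R' a     a a y y a $  match a
  3  $ S P R'       a y y a $    expand R' -> P a y y
  4  $ S P y y a P  a y y a $    expand P -> λ
  5  $ S P y y a    a y y a $    match a
  6  $ S P y y      y y a $      match y
  7  $ S P y        y a $        match y
  8  $ S P          a $          expand P -> λ
Stack after step 8: $ S (top = S).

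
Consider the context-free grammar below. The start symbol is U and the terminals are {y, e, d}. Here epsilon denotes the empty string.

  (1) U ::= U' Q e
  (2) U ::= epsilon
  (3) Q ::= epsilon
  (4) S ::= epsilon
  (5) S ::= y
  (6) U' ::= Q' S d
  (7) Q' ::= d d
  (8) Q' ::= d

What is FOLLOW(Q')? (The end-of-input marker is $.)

{d, y}

FIRST(Q) = {epsilon}
FIRST(S) = {epsilon, y}
FIRST(Q') = {d}
FIRST(U') = {d}  (via Q' S d)
FIRST(U) = {epsilon, d}  (via U' Q e)
FOLLOW(U) includes $ since U is the start symbol.
FOLLOW(U): U appears on no right-hand side. Thus FOLLOW(U) = {$}.
FOLLOW(Q): in U::=U' Q e, Q is followed by e with FIRST {e}. Thus FOLLOW(Q) = {e}.
FOLLOW(S): in U'::=Q' S d, S is followed by d with FIRST {d}. Thus FOLLOW(S) = {d}.
FOLLOW(U'): in U::=U' Q e, U' is followed by Q e with FIRST {e}. Thus FOLLOW(U') = {e}.
FOLLOW(Q'): in U'::=Q' S d, Q' is followed by S d with FIRST {d, y}. Thus FOLLOW(Q') = {d, y}.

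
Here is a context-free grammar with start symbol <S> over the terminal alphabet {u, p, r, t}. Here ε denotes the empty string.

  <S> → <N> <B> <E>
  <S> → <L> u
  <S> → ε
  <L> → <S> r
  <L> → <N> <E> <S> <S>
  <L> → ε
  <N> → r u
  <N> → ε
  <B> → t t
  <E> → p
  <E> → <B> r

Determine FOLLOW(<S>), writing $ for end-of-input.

{$, p, r, t, u}

FIRST(<N>) = {ε, r}
FIRST(<B>) = {t}
FIRST(<E>) = {p, t}  (via <B> r)
FIRST(<S>) = {ε, p, r, t, u}  (via <N> <B> <E>, <L> u)
FIRST(<L>) = {ε, p, r, t, u}  (via <S> r, <N> <E> <S> <S>)
FOLLOW(<S>) includes $ since <S> is the start symbol.
FOLLOW(<L>): in <S>→<L> u, <L> is followed by u with FIRST {u}. Thus FOLLOW(<L>) = {u}.
FOLLOW(<S>): in <L>→<S> r, <S> is followed by r with FIRST {r}; in <L>→<N> <E> <S> <S> (occurrence 1), <S> is followed by <S> with FIRST {ε, p, r, t, u}; in <L>→<N> <E> <S> <S> (occurrence 1), the suffix after <S> is nullable, so FOLLOW(<S>) ⊇ FOLLOW(<L>) = {u}; in <L>→<N> <E> <S> <S> (occurrence 2), the suffix after <S> is empty, so FOLLOW(<S>) ⊇ FOLLOW(<L>) = {u}. Thus FOLLOW(<S>) = {$, p, r, t, u}.
FOLLOW(<N>): in <S>→<N> <B> <E>, <N> is followed by <B> <E> with FIRST {t}; in <L>→<N> <E> <S> <S>, <N> is followed by <E> <S> <S> with FIRST {p, t}. Thus FOLLOW(<N>) = {p, t}.
FOLLOW(<B>): in <S>→<N> <B> <E>, <B> is followed by <E> with FIRST {p, t}; in <E>→<B> r, <B> is followed by r with FIRST {r}. Thus FOLLOW(<B>) = {p, r, t}.
FOLLOW(<E>): in <S>→<N> <B> <E>, the suffix after <E> is empty, so FOLLOW(<E>) ⊇ FOLLOW(<S>) = {$, p, r, t, u}; in <L>→<N> <E> <S> <S>, <E> is followed by <S> <S> with FIRST {ε, p, r, t, u}; in <L>→<N> <E> <S> <S>, the suffix after <E> is nullable, so FOLLOW(<E>) ⊇ FOLLOW(<L>) = {u}. Thus FOLLOW(<E>) = {$, p, r, t, u}.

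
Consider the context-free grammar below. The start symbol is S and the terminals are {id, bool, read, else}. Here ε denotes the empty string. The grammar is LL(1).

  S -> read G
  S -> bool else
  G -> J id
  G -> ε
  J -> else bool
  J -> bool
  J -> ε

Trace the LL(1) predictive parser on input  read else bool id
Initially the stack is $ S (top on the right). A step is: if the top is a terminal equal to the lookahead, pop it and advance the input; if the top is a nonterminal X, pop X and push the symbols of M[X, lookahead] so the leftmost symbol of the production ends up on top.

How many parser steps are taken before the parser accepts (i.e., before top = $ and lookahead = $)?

step 1: stack=$ S  input=read else bool id $  — expand S -> read G
step 2: stack=$ G read  input=read else bool id $  — match read
step 3: stack=$ G  input=else bool id $  — expand G -> J id
step 4: stack=$ id J  input=else bool id $  — expand J -> else bool
step 5: stack=$ id bool else  input=else bool id $  — match else
step 6: stack=$ id bool  input=bool id $  — match bool
step 7: stack=$ id  input=id $  — match id
Accept reached after 7 steps.

7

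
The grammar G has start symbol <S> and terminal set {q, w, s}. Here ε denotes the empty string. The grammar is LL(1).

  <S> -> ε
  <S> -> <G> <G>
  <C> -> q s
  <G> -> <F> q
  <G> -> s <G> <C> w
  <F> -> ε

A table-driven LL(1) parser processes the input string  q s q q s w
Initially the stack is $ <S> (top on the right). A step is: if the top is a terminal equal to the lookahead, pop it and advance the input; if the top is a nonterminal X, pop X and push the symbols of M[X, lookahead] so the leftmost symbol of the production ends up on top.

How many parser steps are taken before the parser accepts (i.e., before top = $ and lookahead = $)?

13

step 1: stack=$ <S>  input=q s q q s w $  — expand <S> -> <G> <G>
step 2: stack=$ <G> <G>  input=q s q q s w $  — expand <G> -> <F> q
step 3: stack=$ <G> q <F>  input=q s q q s w $  — expand <F> -> ε
step 4: stack=$ <G> q  input=q s q q s w $  — match q
step 5: stack=$ <G>  input=s q q s w $  — expand <G> -> s <G> <C> w
step 6: stack=$ w <C> <G> s  input=s q q s w $  — match s
step 7: stack=$ w <C> <G>  input=q q s w $  — expand <G> -> <F> q
step 8: stack=$ w <C> q <F>  input=q q s w $  — expand <F> -> ε
step 9: stack=$ w <C> q  input=q q s w $  — match q
step 10: stack=$ w <C>  input=q s w $  — expand <C> -> q s
step 11: stack=$ w s q  input=q s w $  — match q
step 12: stack=$ w s  input=s w $  — match s
step 13: stack=$ w  input=w $  — match w
Accept reached after 13 steps.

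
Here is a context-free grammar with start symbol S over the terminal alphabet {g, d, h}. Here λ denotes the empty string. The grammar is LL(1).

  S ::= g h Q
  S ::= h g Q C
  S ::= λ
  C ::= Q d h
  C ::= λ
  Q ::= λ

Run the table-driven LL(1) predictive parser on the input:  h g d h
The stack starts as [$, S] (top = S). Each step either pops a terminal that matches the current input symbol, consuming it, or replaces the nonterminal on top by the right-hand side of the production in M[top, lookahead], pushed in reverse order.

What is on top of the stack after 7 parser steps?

step 1: stack=$ S  input=h g d h $  — expand S ::= h g Q C
step 2: stack=$ C Q g h  input=h g d h $  — match h
step 3: stack=$ C Q g  input=g d h $  — match g
step 4: stack=$ C Q  input=d h $  — expand Q ::= λ
step 5: stack=$ C  input=d h $  — expand C ::= Q d h
step 6: stack=$ h d Q  input=d h $  — expand Q ::= λ
step 7: stack=$ h d  input=d h $  — match d
Stack after step 7: $ h (top = h).

h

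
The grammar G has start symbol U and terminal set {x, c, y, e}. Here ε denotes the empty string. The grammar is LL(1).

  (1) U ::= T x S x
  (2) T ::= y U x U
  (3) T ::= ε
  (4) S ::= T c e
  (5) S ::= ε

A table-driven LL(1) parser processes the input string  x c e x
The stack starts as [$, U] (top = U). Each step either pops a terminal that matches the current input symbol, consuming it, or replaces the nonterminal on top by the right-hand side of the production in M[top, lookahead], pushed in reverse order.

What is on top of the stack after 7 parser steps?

step 1: stack=$ U  input=x c e x $  — expand U ::= T x S x
step 2: stack=$ x S x T  input=x c e x $  — expand T ::= ε
step 3: stack=$ x S x  input=x c e x $  — match x
step 4: stack=$ x S  input=c e x $  — expand S ::= T c e
step 5: stack=$ x e c T  input=c e x $  — expand T ::= ε
step 6: stack=$ x e c  input=c e x $  — match c
step 7: stack=$ x e  input=e x $  — match e
Stack after step 7: $ x (top = x).

x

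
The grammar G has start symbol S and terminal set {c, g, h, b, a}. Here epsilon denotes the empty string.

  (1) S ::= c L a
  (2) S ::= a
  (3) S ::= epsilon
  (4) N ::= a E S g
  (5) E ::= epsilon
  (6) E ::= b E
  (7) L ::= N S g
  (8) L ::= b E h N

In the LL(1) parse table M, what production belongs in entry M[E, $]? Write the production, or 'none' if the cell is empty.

FIRST(S): from S::=c L a we get {c}; from S::=a we get {a}; from S::=epsilon we get {epsilon}. So FIRST(S) = {epsilon, a, c}.
FIRST(N): from N::=a E S g we get {a}. So FIRST(N) = {a}.
FIRST(E): from E::=epsilon we get {epsilon}; from E::=b E we get {b}. So FIRST(E) = {epsilon, b}.
FIRST(L): from L::=N S g we get {a}; from L::=b E h N we get {b}. So FIRST(L) = {a, b}.
FOLLOW(S) includes $ since S is the start symbol.
FOLLOW(E): in N::=a E S g, E is followed by S g with FIRST {a, c, g}; in E::=b E, the suffix after E is empty (adds nothing new); in L::=b E h N, E is followed by h N with FIRST {h}. Thus FOLLOW(E) = {a, c, g, h}.
For E ::= epsilon: FIRST(epsilon) = {epsilon}, so it goes in M[E, t] for t ∈ {}; since epsilon ∈ FIRST, also for every t ∈ FOLLOW(E) = {a, c, g, h}.
For E ::= b E: FIRST(b E) = {b}, so it goes in M[E, t] for t ∈ {b}.
None of these place a production in M[E, $].

none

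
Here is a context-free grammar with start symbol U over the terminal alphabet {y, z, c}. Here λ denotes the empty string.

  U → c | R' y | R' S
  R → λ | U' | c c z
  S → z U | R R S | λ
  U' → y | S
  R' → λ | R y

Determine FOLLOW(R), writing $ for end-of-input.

{$, c, y, z}

FIRST(U): from U→c we get {c}; from U→R' y we get {c, y, z}; from U→R' S we get {λ, c, y, z}. So FIRST(U) = {λ, c, y, z}.
FIRST(R): from R→λ we get {λ}; from R→U' we get {λ, c, y, z}; from R→c c z we get {c}. So FIRST(R) = {λ, c, y, z}.
FIRST(S): from S→z U we get {z}; from S→R R S we get {λ, c, y, z}; from S→λ we get {λ}. So FIRST(S) = {λ, c, y, z}.
FIRST(R'): from R'→λ we get {λ}; from R'→R y we get {c, y, z}. So FIRST(R') = {λ, c, y, z}.
FIRST(U'): from U'→y we get {y}; from U'→S we get {λ, c, y, z}. So FIRST(U') = {λ, c, y, z}.
FOLLOW(U) includes $ since U is the start symbol.
FOLLOW(U): in S→z U, the suffix after U is empty, so FOLLOW(U) ⊇ FOLLOW(S) = {$, c, y, z}. Thus FOLLOW(U) = {$, c, y, z}.
FOLLOW(R'): in U→R' y, R' is followed by y with FIRST {y}; in U→R' S, R' is followed by S with FIRST {λ, c, y, z}; in U→R' S, the suffix after R' is nullable, so FOLLOW(R') ⊇ FOLLOW(U) = {$, c, y, z}. Thus FOLLOW(R') = {$, c, y, z}.
FOLLOW(R): in S→R R S (occurrence 1), R is followed by R S with FIRST {λ, c, y, z}; in S→R R S (occurrence 1), the suffix after R is nullable, so FOLLOW(R) ⊇ FOLLOW(S) = {$, c, y, z}; in S→R R S (occurrence 2), R is followed by S with FIRST {λ, c, y, z}; in S→R R S (occurrence 2), the suffix after R is nullable, so FOLLOW(R) ⊇ FOLLOW(S) = {$, c, y, z}; in R'→R y, R is followed by y with FIRST {y}. Thus FOLLOW(R) = {$, c, y, z}.
FOLLOW(U'): in R→U', the suffix after U' is empty, so FOLLOW(U') ⊇ FOLLOW(R) = {$, c, y, z}. Thus FOLLOW(U') = {$, c, y, z}.
FOLLOW(S): in U→R' S, the suffix after S is empty, so FOLLOW(S) ⊇ FOLLOW(U) = {$, c, y, z}; in S→R R S, the suffix after S is empty (adds nothing new); in U'→S, the suffix after S is empty, so FOLLOW(S) ⊇ FOLLOW(U') = {$, c, y, z}. Thus FOLLOW(S) = {$, c, y, z}.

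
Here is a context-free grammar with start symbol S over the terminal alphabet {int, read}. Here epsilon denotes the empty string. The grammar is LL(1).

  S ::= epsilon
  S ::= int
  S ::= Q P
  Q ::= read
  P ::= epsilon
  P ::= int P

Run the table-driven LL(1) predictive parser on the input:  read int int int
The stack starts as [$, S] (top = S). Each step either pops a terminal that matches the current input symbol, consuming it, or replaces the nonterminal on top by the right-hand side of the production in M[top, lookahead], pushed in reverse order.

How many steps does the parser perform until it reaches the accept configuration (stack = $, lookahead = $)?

step 1: stack=$ S  input=read int int int $  — expand S ::= Q P
step 2: stack=$ P Q  input=read int int int $  — expand Q ::= read
step 3: stack=$ P read  input=read int int int $  — match read
step 4: stack=$ P  input=int int int $  — expand P ::= int P
step 5: stack=$ P int  input=int int int $  — match int
step 6: stack=$ P  input=int int $  — expand P ::= int P
step 7: stack=$ P int  input=int int $  — match int
step 8: stack=$ P  input=int $  — expand P ::= int P
step 9: stack=$ P int  input=int $  — match int
step 10: stack=$ P  input=$  — expand P ::= epsilon
Accept reached after 10 steps.

10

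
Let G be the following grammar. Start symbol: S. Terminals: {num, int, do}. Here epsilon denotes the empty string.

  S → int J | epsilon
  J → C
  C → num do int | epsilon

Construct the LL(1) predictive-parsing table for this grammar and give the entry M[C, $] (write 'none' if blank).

C → epsilon

FIRST(S): from S→int J we get {int}; from S→epsilon we get {epsilon}. So FIRST(S) = {epsilon, int}.
FIRST(C): from C→num do int we get {num}; from C→epsilon we get {epsilon}. So FIRST(C) = {epsilon, num}.
FIRST(J): from J→C we get {epsilon, num}. So FIRST(J) = {epsilon, num}.
FOLLOW(S) includes $ since S is the start symbol.
FOLLOW(J): in S→int J, the suffix after J is empty, so FOLLOW(J) ⊇ FOLLOW(S) = {$}. Thus FOLLOW(J) = {$}.
FOLLOW(C): in J→C, the suffix after C is empty, so FOLLOW(C) ⊇ FOLLOW(J) = {$}. Thus FOLLOW(C) = {$}.
For C → num do int: FIRST(num do int) = {num}, so it goes in M[C, t] for t ∈ {num}.
For C → epsilon: FIRST(epsilon) = {epsilon}, so it goes in M[C, t] for t ∈ {}; since epsilon ∈ FIRST, also for every t ∈ FOLLOW(C) = {$}.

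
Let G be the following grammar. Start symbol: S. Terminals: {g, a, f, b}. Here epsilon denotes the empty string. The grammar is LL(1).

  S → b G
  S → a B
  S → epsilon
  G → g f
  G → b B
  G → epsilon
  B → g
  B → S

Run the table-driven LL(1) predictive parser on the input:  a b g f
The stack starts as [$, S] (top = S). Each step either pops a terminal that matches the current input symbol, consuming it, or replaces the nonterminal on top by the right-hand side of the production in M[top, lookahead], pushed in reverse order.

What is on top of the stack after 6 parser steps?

     Stack  Input      Action
  1  $ S    a b g f $  expand S → a B
  2  $ B a  a b g f $  match a
  3  $ B    b g f $    expand B → S
  4  $ S    b g f $    expand S → b G
  5  $ G b  b g f $    match b
  6  $ G    g f $      expand G → g f
Stack after step 6: $ f g (top = g).

g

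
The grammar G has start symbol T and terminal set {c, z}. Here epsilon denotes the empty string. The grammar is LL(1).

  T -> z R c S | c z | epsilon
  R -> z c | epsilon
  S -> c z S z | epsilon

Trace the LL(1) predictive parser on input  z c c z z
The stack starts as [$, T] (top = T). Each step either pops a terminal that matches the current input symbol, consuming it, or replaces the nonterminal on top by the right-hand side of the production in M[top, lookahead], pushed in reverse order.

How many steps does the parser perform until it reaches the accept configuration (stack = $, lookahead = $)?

step 1: stack=$ T  input=z c c z z $  — expand T -> z R c S
step 2: stack=$ S c R z  input=z c c z z $  — match z
step 3: stack=$ S c R  input=c c z z $  — expand R -> epsilon
step 4: stack=$ S c  input=c c z z $  — match c
step 5: stack=$ S  input=c z z $  — expand S -> c z S z
step 6: stack=$ z S z c  input=c z z $  — match c
step 7: stack=$ z S z  input=z z $  — match z
step 8: stack=$ z S  input=z $  — expand S -> epsilon
step 9: stack=$ z  input=z $  — match z
Accept reached after 9 steps.

9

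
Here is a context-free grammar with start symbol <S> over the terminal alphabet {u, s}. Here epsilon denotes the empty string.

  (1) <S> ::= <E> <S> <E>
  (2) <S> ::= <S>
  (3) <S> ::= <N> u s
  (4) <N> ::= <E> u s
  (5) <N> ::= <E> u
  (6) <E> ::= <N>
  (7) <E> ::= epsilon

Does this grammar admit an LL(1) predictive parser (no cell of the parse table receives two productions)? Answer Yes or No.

No

FIRST(<S>) = {u}
FIRST(<N>) = {u}
FIRST(<E>) = {epsilon, u}
FOLLOW(<S>) = {$, u}
FOLLOW(<N>) = {$, u}
FOLLOW(<E>) = {$, u}
Cell M[<E>, u] receives both <E> ::= <N> and <E> ::= epsilon — the grammar is not LL(1).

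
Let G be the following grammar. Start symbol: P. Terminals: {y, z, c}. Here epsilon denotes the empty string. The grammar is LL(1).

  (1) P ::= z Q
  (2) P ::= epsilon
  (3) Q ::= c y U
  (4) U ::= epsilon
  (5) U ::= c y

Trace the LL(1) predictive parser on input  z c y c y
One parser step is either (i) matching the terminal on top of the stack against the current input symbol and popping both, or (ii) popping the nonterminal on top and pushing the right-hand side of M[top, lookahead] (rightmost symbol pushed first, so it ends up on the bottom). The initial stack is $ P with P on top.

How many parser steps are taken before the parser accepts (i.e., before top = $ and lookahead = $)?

8

step 1: stack=$ P  input=z c y c y $  — expand P ::= z Q
step 2: stack=$ Q z  input=z c y c y $  — match z
step 3: stack=$ Q  input=c y c y $  — expand Q ::= c y U
step 4: stack=$ U y c  input=c y c y $  — match c
step 5: stack=$ U y  input=y c y $  — match y
step 6: stack=$ U  input=c y $  — expand U ::= c y
step 7: stack=$ y c  input=c y $  — match c
step 8: stack=$ y  input=y $  — match y
Accept reached after 8 steps.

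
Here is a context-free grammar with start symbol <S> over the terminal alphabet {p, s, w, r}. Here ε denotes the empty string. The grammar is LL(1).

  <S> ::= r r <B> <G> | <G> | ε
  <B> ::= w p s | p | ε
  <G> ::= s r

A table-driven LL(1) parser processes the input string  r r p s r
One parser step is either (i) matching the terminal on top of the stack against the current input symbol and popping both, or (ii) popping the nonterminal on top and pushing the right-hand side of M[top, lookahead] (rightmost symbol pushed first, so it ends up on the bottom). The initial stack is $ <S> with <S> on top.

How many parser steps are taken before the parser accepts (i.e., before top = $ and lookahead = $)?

8

     Stack          Input        Action
  1  $ <S>          r r p s r $  expand <S> ::= r r <B> <G>
  2  $ <G> <B> r r  r r p s r $  match r
  3  $ <G> <B> r    r p s r $    match r
  4  $ <G> <B>      p s r $      expand <B> ::= p
  5  $ <G> p        p s r $      match p
  6  $ <G>          s r $        expand <G> ::= s r
  7  $ r s          s r $        match s
  8  $ r            r $          match r
Accept reached after 8 steps.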